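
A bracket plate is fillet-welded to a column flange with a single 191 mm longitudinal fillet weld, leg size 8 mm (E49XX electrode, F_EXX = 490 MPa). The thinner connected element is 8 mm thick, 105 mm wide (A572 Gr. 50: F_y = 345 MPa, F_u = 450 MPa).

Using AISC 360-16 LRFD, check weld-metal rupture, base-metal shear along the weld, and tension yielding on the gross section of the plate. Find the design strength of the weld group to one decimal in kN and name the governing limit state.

238.2 kN (weld metal governs)

Weld metal: throat = 0.707×8 = 5.656 mm, L = 191 mm. φR_n = 0.75 × 0.6 × 490 × 5.656 × 191 = 238.2 kN.
Base metal shear (8 mm plate): yield φR_n = 1.0×0.6×345×8×191 = 316.3 kN; rupture φR_n = 0.75×0.6×450×8×191 = 309.4 kN; take 309.4 kN (rupture).
Tension yield (gross): A_g = 105×8 = 840 mm². φR_n = 0.90 × 345 × 840 = 260.8 kN.
Governing: min(238.2, 309.4, 260.8) = 238.2 kN → weld metal.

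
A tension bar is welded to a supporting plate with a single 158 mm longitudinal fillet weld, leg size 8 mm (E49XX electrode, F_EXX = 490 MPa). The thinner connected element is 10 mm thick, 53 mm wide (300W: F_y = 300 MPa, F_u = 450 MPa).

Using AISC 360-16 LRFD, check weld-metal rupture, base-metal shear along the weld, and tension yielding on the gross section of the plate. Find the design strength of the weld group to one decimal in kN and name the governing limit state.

Weld metal: throat = 0.707×8 = 5.656 mm, L = 158 mm. φR_n = 0.75 × 0.6 × 490 × 5.656 × 158 = 197.0 kN.
Base metal shear (10 mm plate): yield φR_n = 1.0×0.6×300×10×158 = 284.4 kN; rupture φR_n = 0.75×0.6×450×10×158 = 320.0 kN; take 284.4 kN (yield).
Tension yield (gross): A_g = 53×10 = 530 mm². φR_n = 0.90 × 300 × 530 = 143.1 kN.
Governing: min(197.0, 284.4, 143.1) = 143.1 kN → gross-section yield.

143.1 kN (gross-section yield governs)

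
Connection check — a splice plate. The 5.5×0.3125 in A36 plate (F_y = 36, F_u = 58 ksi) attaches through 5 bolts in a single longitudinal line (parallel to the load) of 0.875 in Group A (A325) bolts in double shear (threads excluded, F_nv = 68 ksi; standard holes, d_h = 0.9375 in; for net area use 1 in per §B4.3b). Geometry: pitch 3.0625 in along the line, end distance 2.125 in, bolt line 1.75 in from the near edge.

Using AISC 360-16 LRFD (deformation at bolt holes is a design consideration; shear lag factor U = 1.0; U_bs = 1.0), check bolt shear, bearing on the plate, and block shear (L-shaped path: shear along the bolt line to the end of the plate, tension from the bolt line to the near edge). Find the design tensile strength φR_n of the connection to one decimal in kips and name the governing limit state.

Bolt shear: A_b = π(0.875)²/4 = 0.60132 in². φR_n = 0.75 × 68 × 0.60132 × 5 × 2 = 306.7 kips.
Bearing (0.3125 in plate, F_u = 58 ksi): end bolts L_c = 2.125 − 0.9375/2 = 1.65625, R_n = min(1.2×1.65625×0.3125×58, 2.4×0.875×0.3125×58) = 36.023 kips/bolt; interior L_c = 3.0625 − 0.9375 = 2.125, R_n = 38.063 kips/bolt. φR_n = 0.75 × (1×36.023 + 4×38.063) = 141.2 kips.
Block shear: shear path 1×[2.125+4×3.0625] = 1×14.375 in, A_gv = 4.4922, A_nv = 1×(14.375 − 4.5×1)×0.3125 = 3.0859 in²; tension to near edge: (1.75 − 0.5×1)×0.3125 = 0.39063 in². R_n = min(0.6×58×3.0859, 0.6×36×4.4922) + 1.0×58×0.39063 = min(107.39, 97.032) + 22.657 = 119.69 kips. φR_n = 0.75 × 119.69 = 89.8 kips.
Governing: min(306.7, 141.2, 89.8) = 89.8 kips → block shear.

89.8 kips (block shear governs)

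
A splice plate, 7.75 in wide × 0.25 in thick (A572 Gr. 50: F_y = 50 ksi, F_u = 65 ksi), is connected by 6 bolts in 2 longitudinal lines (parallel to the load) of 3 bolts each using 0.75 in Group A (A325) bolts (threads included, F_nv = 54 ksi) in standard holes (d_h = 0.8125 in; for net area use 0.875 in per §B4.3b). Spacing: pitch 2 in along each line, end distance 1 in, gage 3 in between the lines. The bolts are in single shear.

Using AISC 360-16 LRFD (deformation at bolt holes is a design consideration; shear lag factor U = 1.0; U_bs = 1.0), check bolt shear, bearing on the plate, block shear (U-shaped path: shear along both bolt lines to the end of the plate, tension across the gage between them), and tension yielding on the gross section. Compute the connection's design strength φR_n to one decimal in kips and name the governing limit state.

67.0 kips (block shear governs)

Bolt shear: A_b = π(0.75)²/4 = 0.44179 in². φR_n = 0.75 × 54 × 0.44179 × 6 × 1 = 107.4 kips.
Bearing (0.25 in plate, F_u = 65 ksi): end bolts L_c = 1 − 0.8125/2 = 0.59375, R_n = min(1.2×0.59375×0.25×65, 2.4×0.75×0.25×65) = 11.578 kips/bolt; interior L_c = 2 − 0.8125 = 1.1875, R_n = 23.156 kips/bolt. φR_n = 0.75 × (2×11.578 + 4×23.156) = 86.8 kips.
Block shear: shear path 2×[1+2×2] = 2×5 in, A_gv = 2.5, A_nv = 2×(5 − 2.5×0.875)×0.25 = 1.4063 in²; tension across gage: (3 − 1×0.875)×0.25 = 0.53125 in². R_n = min(0.6×65×1.4063, 0.6×50×2.5) + 1.0×65×0.53125 = min(54.846, 75) + 34.531 = 89.377 kips. φR_n = 0.75 × 89.377 = 67.0 kips.
Tension yield (gross): A_g = 7.75×0.25 = 1.9375 in². φR_n = 0.90 × 50 × 1.9375 = 87.2 kips.
Governing: min(107.4, 86.8, 67.0, 87.2) = 67.0 kips → block shear.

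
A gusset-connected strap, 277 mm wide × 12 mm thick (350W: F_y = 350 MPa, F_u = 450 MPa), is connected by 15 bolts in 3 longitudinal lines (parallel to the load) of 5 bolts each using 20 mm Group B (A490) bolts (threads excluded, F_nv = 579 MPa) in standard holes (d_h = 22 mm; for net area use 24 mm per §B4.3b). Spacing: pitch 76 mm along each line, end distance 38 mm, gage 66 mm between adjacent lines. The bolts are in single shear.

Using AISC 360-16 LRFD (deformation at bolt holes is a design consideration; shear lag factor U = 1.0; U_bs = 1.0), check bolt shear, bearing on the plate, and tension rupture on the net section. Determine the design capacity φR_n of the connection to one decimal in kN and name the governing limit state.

830.3 kN (net-section rupture governs)

Bolt shear: A_b = π(20)²/4 = 314.16 mm². φR_n = 0.75 × 579 × 314.16 × 15 × 1 = 2046.4 kN.
Bearing (12 mm plate, F_u = 450 MPa): end bolts L_c = 38 − 22/2 = 27, R_n = min(1.2×27×12×450, 2.4×20×12×450) = 174.96 kN/bolt; interior L_c = 76 − 22 = 54, R_n = 259.2 kN/bolt. φR_n = 0.75 × (3×174.96 + 12×259.2) = 2726.5 kN.
Tension rupture (net): A_n = (277 − 3×24)×12 = 2460 mm² (U = 1.0, A_e = A_n). φR_n = 0.75 × 450 × 2460 = 830.3 kN.
Governing: min(2046.4, 2726.5, 830.3) = 830.3 kN → net-section rupture.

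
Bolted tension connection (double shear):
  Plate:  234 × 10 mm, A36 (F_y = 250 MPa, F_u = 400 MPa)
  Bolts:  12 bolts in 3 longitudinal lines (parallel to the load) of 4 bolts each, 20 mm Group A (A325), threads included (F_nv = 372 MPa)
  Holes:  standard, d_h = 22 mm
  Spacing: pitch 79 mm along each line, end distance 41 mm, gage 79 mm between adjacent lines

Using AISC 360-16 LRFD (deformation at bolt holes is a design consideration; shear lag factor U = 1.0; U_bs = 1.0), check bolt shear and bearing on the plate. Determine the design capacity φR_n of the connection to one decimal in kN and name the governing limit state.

Bolt shear: A_b = π(20)²/4 = 314.16 mm². φR_n = 0.75 × 372 × 314.16 × 12 × 2 = 2103.6 kN.
Bearing (10 mm plate, F_u = 400 MPa): end bolts L_c = 41 − 22/2 = 30, R_n = min(1.2×30×10×400, 2.4×20×10×400) = 144 kN/bolt; interior L_c = 79 − 22 = 57, R_n = 192 kN/bolt. φR_n = 0.75 × (3×144 + 9×192) = 1620.0 kN.
Governing: min(2103.6, 1620.0) = 1620.0 kN → bearing.

1620.0 kN (bearing governs)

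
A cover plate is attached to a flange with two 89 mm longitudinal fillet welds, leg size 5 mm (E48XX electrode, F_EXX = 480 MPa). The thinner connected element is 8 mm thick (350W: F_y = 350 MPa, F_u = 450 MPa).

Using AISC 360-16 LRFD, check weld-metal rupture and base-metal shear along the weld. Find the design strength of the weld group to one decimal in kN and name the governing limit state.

135.9 kN (weld metal governs)

Weld metal: throat = 0.707×5 = 3.535 mm, L = 2×89 = 178 mm. φR_n = 0.75 × 0.6 × 480 × 3.535 × 178 = 135.9 kN.
Base metal shear (8 mm plate): yield φR_n = 1.0×0.6×350×8×178 = 299.0 kN; rupture φR_n = 0.75×0.6×450×8×178 = 288.4 kN; take 288.4 kN (rupture).
Governing: min(135.9, 288.4) = 135.9 kN → weld metal.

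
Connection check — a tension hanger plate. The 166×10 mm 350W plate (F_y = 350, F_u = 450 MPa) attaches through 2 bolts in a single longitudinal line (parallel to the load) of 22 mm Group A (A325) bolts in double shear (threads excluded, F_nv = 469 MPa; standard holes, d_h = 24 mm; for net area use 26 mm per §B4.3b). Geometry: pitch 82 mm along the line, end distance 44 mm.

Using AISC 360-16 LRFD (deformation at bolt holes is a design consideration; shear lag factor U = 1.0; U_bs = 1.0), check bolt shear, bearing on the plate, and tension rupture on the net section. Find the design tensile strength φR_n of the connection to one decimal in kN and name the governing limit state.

Bolt shear: A_b = π(22)²/4 = 380.13 mm². φR_n = 0.75 × 469 × 380.13 × 2 × 2 = 534.8 kN.
Bearing (10 mm plate, F_u = 450 MPa): end bolts L_c = 44 − 24/2 = 32, R_n = min(1.2×32×10×450, 2.4×22×10×450) = 172.8 kN/bolt; interior L_c = 82 − 24 = 58, R_n = 237.6 kN/bolt. φR_n = 0.75 × (1×172.8 + 1×237.6) = 307.8 kN.
Tension rupture (net): A_n = (166 − 1×26)×10 = 1400 mm² (U = 1.0, A_e = A_n). φR_n = 0.75 × 450 × 1400 = 472.5 kN.
Governing: min(534.8, 307.8, 472.5) = 307.8 kN → bearing.

307.8 kN (bearing governs)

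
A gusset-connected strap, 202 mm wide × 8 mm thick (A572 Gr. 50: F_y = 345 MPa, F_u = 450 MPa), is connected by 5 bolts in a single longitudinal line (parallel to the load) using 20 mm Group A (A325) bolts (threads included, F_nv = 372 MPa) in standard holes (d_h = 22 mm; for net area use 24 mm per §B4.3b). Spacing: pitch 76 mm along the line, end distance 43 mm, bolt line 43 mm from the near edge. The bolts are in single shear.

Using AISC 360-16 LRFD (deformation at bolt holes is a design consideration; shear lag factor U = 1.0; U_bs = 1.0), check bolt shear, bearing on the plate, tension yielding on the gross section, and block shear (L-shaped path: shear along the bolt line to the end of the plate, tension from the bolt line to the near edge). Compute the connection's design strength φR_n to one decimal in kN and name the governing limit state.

438.3 kN (bolt shear governs)

Bolt shear: A_b = π(20)²/4 = 314.16 mm². φR_n = 0.75 × 372 × 314.16 × 5 × 1 = 438.3 kN.
Bearing (8 mm plate, F_u = 450 MPa): end bolts L_c = 43 − 22/2 = 32, R_n = min(1.2×32×8×450, 2.4×20×8×450) = 138.24 kN/bolt; interior L_c = 76 − 22 = 54, R_n = 172.8 kN/bolt. φR_n = 0.75 × (1×138.24 + 4×172.8) = 622.1 kN.
Tension yield (gross): A_g = 202×8 = 1616 mm². φR_n = 0.90 × 345 × 1616 = 501.8 kN.
Block shear: shear path 1×[43+4×76] = 1×347 mm, A_gv = 2776, A_nv = 1×(347 − 4.5×24)×8 = 1912 mm²; tension to near edge: (43 − 0.5×24)×8 = 248 mm². R_n = min(0.6×450×1912, 0.6×345×2776) + 1.0×450×248 = min(516.24, 574.63) + 111.6 = 627.84 kN. φR_n = 0.75 × 627.84 = 470.9 kN.
Governing: min(438.3, 622.1, 501.8, 470.9) = 438.3 kN → bolt shear.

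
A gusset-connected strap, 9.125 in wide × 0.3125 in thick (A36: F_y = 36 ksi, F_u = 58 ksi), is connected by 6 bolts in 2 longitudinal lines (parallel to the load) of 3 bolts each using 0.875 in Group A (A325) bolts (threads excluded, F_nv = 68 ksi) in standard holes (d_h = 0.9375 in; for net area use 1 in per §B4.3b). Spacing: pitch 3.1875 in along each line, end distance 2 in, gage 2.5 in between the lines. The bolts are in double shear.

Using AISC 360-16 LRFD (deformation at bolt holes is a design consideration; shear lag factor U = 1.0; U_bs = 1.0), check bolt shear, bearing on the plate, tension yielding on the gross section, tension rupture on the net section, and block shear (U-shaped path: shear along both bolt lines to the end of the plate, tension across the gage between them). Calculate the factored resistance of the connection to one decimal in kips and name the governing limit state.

92.4 kips (gross-section yield governs)

Bolt shear: A_b = π(0.875)²/4 = 0.60132 in². φR_n = 0.75 × 68 × 0.60132 × 6 × 2 = 368.0 kips.
Bearing (0.3125 in plate, F_u = 58 ksi): end bolts L_c = 2 − 0.9375/2 = 1.53125, R_n = min(1.2×1.53125×0.3125×58, 2.4×0.875×0.3125×58) = 33.305 kips/bolt; interior L_c = 3.1875 − 0.9375 = 2.25, R_n = 38.063 kips/bolt. φR_n = 0.75 × (2×33.305 + 4×38.063) = 164.1 kips.
Tension yield (gross): A_g = 9.125×0.3125 = 2.8516 in². φR_n = 0.90 × 36 × 2.8516 = 92.4 kips.
Tension rupture (net): A_n = (9.125 − 2×1)×0.3125 = 2.2266 in² (U = 1.0, A_e = A_n). φR_n = 0.75 × 58 × 2.2266 = 96.9 kips.
Block shear: shear path 2×[2+2×3.1875] = 2×8.375 in, A_gv = 5.2344, A_nv = 2×(8.375 − 2.5×1)×0.3125 = 3.6719 in²; tension across gage: (2.5 − 1×1)×0.3125 = 0.46875 in². R_n = min(0.6×58×3.6719, 0.6×36×5.2344) + 1.0×58×0.46875 = min(127.78, 113.06) + 27.188 = 140.25 kips. φR_n = 0.75 × 140.25 = 105.2 kips.
Governing: min(368.0, 164.1, 92.4, 96.9, 105.2) = 92.4 kips → gross-section yield.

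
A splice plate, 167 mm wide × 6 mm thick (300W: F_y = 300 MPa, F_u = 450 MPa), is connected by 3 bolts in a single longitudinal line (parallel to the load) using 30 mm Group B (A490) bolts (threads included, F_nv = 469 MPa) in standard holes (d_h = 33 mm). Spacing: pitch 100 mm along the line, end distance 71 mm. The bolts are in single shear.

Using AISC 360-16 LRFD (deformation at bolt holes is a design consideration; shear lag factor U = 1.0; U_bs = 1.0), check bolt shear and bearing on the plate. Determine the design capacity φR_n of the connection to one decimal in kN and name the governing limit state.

Bolt shear: A_b = π(30)²/4 = 706.86 mm². φR_n = 0.75 × 469 × 706.86 × 3 × 1 = 745.9 kN.
Bearing (6 mm plate, F_u = 450 MPa): end bolts L_c = 71 − 33/2 = 54.5, R_n = min(1.2×54.5×6×450, 2.4×30×6×450) = 176.58 kN/bolt; interior L_c = 100 − 33 = 67, R_n = 194.4 kN/bolt. φR_n = 0.75 × (1×176.58 + 2×194.4) = 424.0 kN.
Governing: min(745.9, 424.0) = 424.0 kN → bearing.

424.0 kN (bearing governs)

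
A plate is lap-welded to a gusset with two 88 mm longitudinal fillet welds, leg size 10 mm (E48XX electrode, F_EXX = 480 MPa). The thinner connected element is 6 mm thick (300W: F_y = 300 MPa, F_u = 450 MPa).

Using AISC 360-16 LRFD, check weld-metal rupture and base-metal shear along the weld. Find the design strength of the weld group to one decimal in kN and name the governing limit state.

Weld metal: throat = 0.707×10 = 7.07 mm, L = 2×88 = 176 mm. φR_n = 0.75 × 0.6 × 480 × 7.07 × 176 = 268.8 kN.
Base metal shear (6 mm plate): yield φR_n = 1.0×0.6×300×6×176 = 190.1 kN; rupture φR_n = 0.75×0.6×450×6×176 = 213.8 kN; take 190.1 kN (yield).
Governing: min(268.8, 190.1) = 190.1 kN → base-metal shear.

190.1 kN (base-metal shear governs)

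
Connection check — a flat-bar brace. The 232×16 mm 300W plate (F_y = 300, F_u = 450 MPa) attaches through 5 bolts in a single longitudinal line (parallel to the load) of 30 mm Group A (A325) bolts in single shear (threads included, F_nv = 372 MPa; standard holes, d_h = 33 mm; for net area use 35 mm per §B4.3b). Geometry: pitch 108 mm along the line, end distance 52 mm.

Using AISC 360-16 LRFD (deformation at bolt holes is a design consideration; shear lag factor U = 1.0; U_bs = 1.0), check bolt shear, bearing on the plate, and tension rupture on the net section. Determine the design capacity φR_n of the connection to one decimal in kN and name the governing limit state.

Bolt shear: A_b = π(30)²/4 = 706.86 mm². φR_n = 0.75 × 372 × 706.86 × 5 × 1 = 986.1 kN.
Bearing (16 mm plate, F_u = 450 MPa): end bolts L_c = 52 − 33/2 = 35.5, R_n = min(1.2×35.5×16×450, 2.4×30×16×450) = 306.72 kN/bolt; interior L_c = 108 − 33 = 75, R_n = 518.4 kN/bolt. φR_n = 0.75 × (1×306.72 + 4×518.4) = 1785.2 kN.
Tension rupture (net): A_n = (232 − 1×35)×16 = 3152 mm² (U = 1.0, A_e = A_n). φR_n = 0.75 × 450 × 3152 = 1063.8 kN.
Governing: min(986.1, 1785.2, 1063.8) = 986.1 kN → bolt shear.

986.1 kN (bolt shear governs)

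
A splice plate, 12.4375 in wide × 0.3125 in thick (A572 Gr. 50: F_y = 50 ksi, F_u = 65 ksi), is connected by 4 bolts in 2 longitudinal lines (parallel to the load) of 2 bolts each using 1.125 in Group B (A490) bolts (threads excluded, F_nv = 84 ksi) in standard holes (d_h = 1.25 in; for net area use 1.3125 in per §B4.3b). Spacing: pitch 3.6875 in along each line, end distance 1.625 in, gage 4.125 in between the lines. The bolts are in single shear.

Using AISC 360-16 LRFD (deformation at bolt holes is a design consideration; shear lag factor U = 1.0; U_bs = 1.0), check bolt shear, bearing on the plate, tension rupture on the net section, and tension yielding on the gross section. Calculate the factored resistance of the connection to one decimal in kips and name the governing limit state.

118.8 kips (bearing governs)

Bolt shear: A_b = π(1.125)²/4 = 0.99402 in². φR_n = 0.75 × 84 × 0.99402 × 4 × 1 = 250.5 kips.
Bearing (0.3125 in plate, F_u = 65 ksi): end bolts L_c = 1.625 − 1.25/2 = 1, R_n = min(1.2×1×0.3125×65, 2.4×1.125×0.3125×65) = 24.375 kips/bolt; interior L_c = 3.6875 − 1.25 = 2.4375, R_n = 54.844 kips/bolt. φR_n = 0.75 × (2×24.375 + 2×54.844) = 118.8 kips.
Tension rupture (net): A_n = (12.4375 − 2×1.3125)×0.3125 = 3.0664 in² (U = 1.0, A_e = A_n). φR_n = 0.75 × 65 × 3.0664 = 149.5 kips.
Tension yield (gross): A_g = 12.4375×0.3125 = 3.8867 in². φR_n = 0.90 × 50 × 3.8867 = 174.9 kips.
Governing: min(250.5, 118.8, 149.5, 174.9) = 118.8 kips → bearing.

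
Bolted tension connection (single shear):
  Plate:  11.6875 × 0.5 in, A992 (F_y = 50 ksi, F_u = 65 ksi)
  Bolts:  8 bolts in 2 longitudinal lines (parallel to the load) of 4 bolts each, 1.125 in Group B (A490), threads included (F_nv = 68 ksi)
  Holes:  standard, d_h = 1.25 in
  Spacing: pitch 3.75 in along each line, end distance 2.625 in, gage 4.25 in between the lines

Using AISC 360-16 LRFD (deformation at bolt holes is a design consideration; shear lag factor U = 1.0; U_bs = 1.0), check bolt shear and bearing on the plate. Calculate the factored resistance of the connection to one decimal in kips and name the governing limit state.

405.6 kips (bolt shear governs)

Bolt shear: A_b = π(1.125)²/4 = 0.99402 in². φR_n = 0.75 × 68 × 0.99402 × 8 × 1 = 405.6 kips.
Bearing (0.5 in plate, F_u = 65 ksi): end bolts L_c = 2.625 − 1.25/2 = 2, R_n = min(1.2×2×0.5×65, 2.4×1.125×0.5×65) = 78 kips/bolt; interior L_c = 3.75 − 1.25 = 2.5, R_n = 87.75 kips/bolt. φR_n = 0.75 × (2×78 + 6×87.75) = 511.9 kips.
Governing: min(405.6, 511.9) = 405.6 kips → bolt shear.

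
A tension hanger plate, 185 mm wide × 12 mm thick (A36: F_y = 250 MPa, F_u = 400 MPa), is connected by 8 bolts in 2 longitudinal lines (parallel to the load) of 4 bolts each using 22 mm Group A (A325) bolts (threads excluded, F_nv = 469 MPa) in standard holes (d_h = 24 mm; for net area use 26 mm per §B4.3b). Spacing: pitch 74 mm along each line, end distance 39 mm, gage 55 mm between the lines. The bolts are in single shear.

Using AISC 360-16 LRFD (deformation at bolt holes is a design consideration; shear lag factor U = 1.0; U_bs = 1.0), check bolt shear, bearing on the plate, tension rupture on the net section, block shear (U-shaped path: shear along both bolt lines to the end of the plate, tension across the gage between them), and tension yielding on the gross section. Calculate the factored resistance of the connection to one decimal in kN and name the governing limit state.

478.8 kN (net-section rupture governs)

Bolt shear: A_b = π(22)²/4 = 380.13 mm². φR_n = 0.75 × 469 × 380.13 × 8 × 1 = 1069.7 kN.
Bearing (12 mm plate, F_u = 400 MPa): end bolts L_c = 39 − 24/2 = 27, R_n = min(1.2×27×12×400, 2.4×22×12×400) = 155.52 kN/bolt; interior L_c = 74 − 24 = 50, R_n = 253.44 kN/bolt. φR_n = 0.75 × (2×155.52 + 6×253.44) = 1373.8 kN.
Tension rupture (net): A_n = (185 − 2×26)×12 = 1596 mm² (U = 1.0, A_e = A_n). φR_n = 0.75 × 400 × 1596 = 478.8 kN.
Block shear: shear path 2×[39+3×74] = 2×261 mm, A_gv = 6264, A_nv = 2×(261 − 3.5×26)×12 = 4080 mm²; tension across gage: (55 − 1×26)×12 = 348 mm². R_n = min(0.6×400×4080, 0.6×250×6264) + 1.0×400×348 = min(979.2, 939.6) + 139.2 = 1078.8 kN. φR_n = 0.75 × 1078.8 = 809.1 kN.
Tension yield (gross): A_g = 185×12 = 2220 mm². φR_n = 0.90 × 250 × 2220 = 499.5 kN.
Governing: min(1069.7, 1373.8, 478.8, 809.1, 499.5) = 478.8 kN → net-section rupture.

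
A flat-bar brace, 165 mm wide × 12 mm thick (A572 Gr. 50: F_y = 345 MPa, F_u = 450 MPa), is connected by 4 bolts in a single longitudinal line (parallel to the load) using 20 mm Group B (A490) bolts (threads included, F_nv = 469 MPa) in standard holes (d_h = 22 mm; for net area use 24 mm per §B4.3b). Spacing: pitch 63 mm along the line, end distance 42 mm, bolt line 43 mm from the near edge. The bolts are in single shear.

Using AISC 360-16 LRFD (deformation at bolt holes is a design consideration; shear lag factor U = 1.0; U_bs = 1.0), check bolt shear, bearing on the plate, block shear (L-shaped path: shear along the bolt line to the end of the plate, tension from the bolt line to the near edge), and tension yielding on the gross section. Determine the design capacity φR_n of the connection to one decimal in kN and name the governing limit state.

Bolt shear: A_b = π(20)²/4 = 314.16 mm². φR_n = 0.75 × 469 × 314.16 × 4 × 1 = 442.0 kN.
Bearing (12 mm plate, F_u = 450 MPa): end bolts L_c = 42 − 22/2 = 31, R_n = min(1.2×31×12×450, 2.4×20×12×450) = 200.88 kN/bolt; interior L_c = 63 − 22 = 41, R_n = 259.2 kN/bolt. φR_n = 0.75 × (1×200.88 + 3×259.2) = 733.9 kN.
Block shear: shear path 1×[42+3×63] = 1×231 mm, A_gv = 2772, A_nv = 1×(231 − 3.5×24)×12 = 1764 mm²; tension to near edge: (43 − 0.5×24)×12 = 372 mm². R_n = min(0.6×450×1764, 0.6×345×2772) + 1.0×450×372 = min(476.28, 573.8) + 167.4 = 643.68 kN. φR_n = 0.75 × 643.68 = 482.8 kN.
Tension yield (gross): A_g = 165×12 = 1980 mm². φR_n = 0.90 × 345 × 1980 = 614.8 kN.
Governing: min(442.0, 733.9, 482.8, 614.8) = 442.0 kN → bolt shear.

442.0 kN (bolt shear governs)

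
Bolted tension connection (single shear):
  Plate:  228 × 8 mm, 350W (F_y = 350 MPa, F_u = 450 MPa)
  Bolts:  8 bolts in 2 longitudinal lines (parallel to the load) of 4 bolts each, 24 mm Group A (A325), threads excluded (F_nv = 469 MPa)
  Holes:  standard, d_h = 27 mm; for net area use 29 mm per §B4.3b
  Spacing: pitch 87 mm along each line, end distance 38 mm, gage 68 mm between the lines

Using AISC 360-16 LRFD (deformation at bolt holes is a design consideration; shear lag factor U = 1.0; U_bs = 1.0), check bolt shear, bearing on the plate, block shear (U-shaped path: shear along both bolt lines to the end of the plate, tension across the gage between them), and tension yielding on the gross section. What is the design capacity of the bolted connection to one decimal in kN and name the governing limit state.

574.6 kN (gross-section yield governs)

Bolt shear: A_b = π(24)²/4 = 452.39 mm². φR_n = 0.75 × 469 × 452.39 × 8 × 1 = 1273.0 kN.
Bearing (8 mm plate, F_u = 450 MPa): end bolts L_c = 38 − 27/2 = 24.5, R_n = min(1.2×24.5×8×450, 2.4×24×8×450) = 105.84 kN/bolt; interior L_c = 87 − 27 = 60, R_n = 207.36 kN/bolt. φR_n = 0.75 × (2×105.84 + 6×207.36) = 1091.9 kN.
Block shear: shear path 2×[38+3×87] = 2×299 mm, A_gv = 4784, A_nv = 2×(299 − 3.5×29)×8 = 3160 mm²; tension across gage: (68 − 1×29)×8 = 312 mm². R_n = min(0.6×450×3160, 0.6×350×4784) + 1.0×450×312 = min(853.2, 1004.6) + 140.4 = 993.6 kN. φR_n = 0.75 × 993.6 = 745.2 kN.
Tension yield (gross): A_g = 228×8 = 1824 mm². φR_n = 0.90 × 350 × 1824 = 574.6 kN.
Governing: min(1273.0, 1091.9, 745.2, 574.6) = 574.6 kN → gross-section yield.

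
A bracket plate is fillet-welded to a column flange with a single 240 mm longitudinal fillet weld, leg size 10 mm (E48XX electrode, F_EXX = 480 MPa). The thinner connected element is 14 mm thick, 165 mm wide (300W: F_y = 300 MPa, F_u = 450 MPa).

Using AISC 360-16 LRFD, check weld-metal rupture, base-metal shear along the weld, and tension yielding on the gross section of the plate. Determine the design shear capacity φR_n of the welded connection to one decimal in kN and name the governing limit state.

Weld metal: throat = 0.707×10 = 7.07 mm, L = 240 mm. φR_n = 0.75 × 0.6 × 480 × 7.07 × 240 = 366.5 kN.
Base metal shear (14 mm plate): yield φR_n = 1.0×0.6×300×14×240 = 604.8 kN; rupture φR_n = 0.75×0.6×450×14×240 = 680.4 kN; take 604.8 kN (yield).
Tension yield (gross): A_g = 165×14 = 2310 mm². φR_n = 0.90 × 300 × 2310 = 623.7 kN.
Governing: min(366.5, 604.8, 623.7) = 366.5 kN → weld metal.

366.5 kN (weld metal governs)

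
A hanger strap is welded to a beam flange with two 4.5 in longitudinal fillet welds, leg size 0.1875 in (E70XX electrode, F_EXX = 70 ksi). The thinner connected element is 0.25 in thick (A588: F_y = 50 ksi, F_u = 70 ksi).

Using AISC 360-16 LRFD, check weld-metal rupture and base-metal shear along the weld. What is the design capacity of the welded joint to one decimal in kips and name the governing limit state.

37.6 kips (weld metal governs)

Weld metal: throat = 0.707×0.1875 = 0.13256 in, L = 2×4.5 = 9 in. φR_n = 0.75 × 0.6 × 70 × 0.13256 × 9 = 37.6 kips.
Base metal shear (0.25 in plate): yield φR_n = 1.0×0.6×50×0.25×9 = 67.5 kips; rupture φR_n = 0.75×0.6×70×0.25×9 = 70.9 kips; take 67.5 kips (yield).
Governing: min(37.6, 67.5) = 37.6 kips → weld metal.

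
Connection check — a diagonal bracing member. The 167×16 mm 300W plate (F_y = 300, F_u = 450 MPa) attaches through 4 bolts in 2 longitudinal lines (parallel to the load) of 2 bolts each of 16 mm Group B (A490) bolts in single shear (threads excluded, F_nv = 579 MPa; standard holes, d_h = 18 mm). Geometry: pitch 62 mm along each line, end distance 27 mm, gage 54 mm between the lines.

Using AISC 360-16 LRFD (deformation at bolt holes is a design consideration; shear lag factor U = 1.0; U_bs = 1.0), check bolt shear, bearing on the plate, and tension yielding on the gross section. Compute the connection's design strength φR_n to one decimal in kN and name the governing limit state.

349.2 kN (bolt shear governs)

Bolt shear: A_b = π(16)²/4 = 201.06 mm². φR_n = 0.75 × 579 × 201.06 × 4 × 1 = 349.2 kN.
Bearing (16 mm plate, F_u = 450 MPa): end bolts L_c = 27 − 18/2 = 18, R_n = min(1.2×18×16×450, 2.4×16×16×450) = 155.52 kN/bolt; interior L_c = 62 − 18 = 44, R_n = 276.48 kN/bolt. φR_n = 0.75 × (2×155.52 + 2×276.48) = 648.0 kN.
Tension yield (gross): A_g = 167×16 = 2672 mm². φR_n = 0.90 × 300 × 2672 = 721.4 kN.
Governing: min(349.2, 648.0, 721.4) = 349.2 kN → bolt shear.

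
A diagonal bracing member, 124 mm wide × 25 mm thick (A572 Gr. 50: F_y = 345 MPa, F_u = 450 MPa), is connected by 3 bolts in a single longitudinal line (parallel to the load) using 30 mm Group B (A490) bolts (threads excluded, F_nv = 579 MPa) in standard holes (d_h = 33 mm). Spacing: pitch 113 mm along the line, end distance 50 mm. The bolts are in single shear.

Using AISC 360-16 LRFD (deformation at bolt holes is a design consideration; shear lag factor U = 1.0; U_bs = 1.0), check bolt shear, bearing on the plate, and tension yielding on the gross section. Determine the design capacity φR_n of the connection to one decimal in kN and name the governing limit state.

920.9 kN (bolt shear governs)

Bolt shear: A_b = π(30)²/4 = 706.86 mm². φR_n = 0.75 × 579 × 706.86 × 3 × 1 = 920.9 kN.
Bearing (25 mm plate, F_u = 450 MPa): end bolts L_c = 50 − 33/2 = 33.5, R_n = min(1.2×33.5×25×450, 2.4×30×25×450) = 452.25 kN/bolt; interior L_c = 113 − 33 = 80, R_n = 810 kN/bolt. φR_n = 0.75 × (1×452.25 + 2×810) = 1554.2 kN.
Tension yield (gross): A_g = 124×25 = 3100 mm². φR_n = 0.90 × 345 × 3100 = 962.6 kN.
Governing: min(920.9, 1554.2, 962.6) = 920.9 kN → bolt shear.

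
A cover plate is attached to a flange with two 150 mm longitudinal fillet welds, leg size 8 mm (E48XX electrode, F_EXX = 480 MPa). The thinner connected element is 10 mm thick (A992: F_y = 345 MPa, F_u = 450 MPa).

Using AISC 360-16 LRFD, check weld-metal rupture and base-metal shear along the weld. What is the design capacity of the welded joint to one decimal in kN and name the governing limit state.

Weld metal: throat = 0.707×8 = 5.656 mm, L = 2×150 = 300 mm. φR_n = 0.75 × 0.6 × 480 × 5.656 × 300 = 366.5 kN.
Base metal shear (10 mm plate): yield φR_n = 1.0×0.6×345×10×300 = 621.0 kN; rupture φR_n = 0.75×0.6×450×10×300 = 607.5 kN; take 607.5 kN (rupture).
Governing: min(366.5, 607.5) = 366.5 kN → weld metal.

366.5 kN (weld metal governs)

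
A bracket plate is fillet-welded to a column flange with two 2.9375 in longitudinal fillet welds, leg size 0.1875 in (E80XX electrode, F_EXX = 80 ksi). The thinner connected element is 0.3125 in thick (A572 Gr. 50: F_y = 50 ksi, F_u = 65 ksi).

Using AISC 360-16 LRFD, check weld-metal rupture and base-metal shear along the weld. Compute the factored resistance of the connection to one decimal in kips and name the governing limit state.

Weld metal: throat = 0.707×0.1875 = 0.13256 in, L = 2×2.9375 = 5.875 in. φR_n = 0.75 × 0.6 × 80 × 0.13256 × 5.875 = 28.0 kips.
Base metal shear (0.3125 in plate): yield φR_n = 1.0×0.6×50×0.3125×5.875 = 55.1 kips; rupture φR_n = 0.75×0.6×65×0.3125×5.875 = 53.7 kips; take 53.7 kips (rupture).
Governing: min(28.0, 53.7) = 28.0 kips → weld metal.

28.0 kips (weld metal governs)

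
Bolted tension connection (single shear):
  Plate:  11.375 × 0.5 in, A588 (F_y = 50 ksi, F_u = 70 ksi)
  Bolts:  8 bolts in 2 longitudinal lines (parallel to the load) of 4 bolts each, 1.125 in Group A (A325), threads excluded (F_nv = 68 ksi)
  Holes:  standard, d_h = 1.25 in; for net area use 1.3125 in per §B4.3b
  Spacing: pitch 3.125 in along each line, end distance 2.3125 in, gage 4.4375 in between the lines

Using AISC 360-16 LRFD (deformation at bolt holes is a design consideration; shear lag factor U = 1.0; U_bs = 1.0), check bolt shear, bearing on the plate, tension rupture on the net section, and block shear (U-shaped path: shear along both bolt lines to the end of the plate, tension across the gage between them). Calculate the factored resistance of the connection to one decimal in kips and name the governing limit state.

229.7 kips (net-section rupture governs)

Bolt shear: A_b = π(1.125)²/4 = 0.99402 in². φR_n = 0.75 × 68 × 0.99402 × 8 × 1 = 405.6 kips.
Bearing (0.5 in plate, F_u = 70 ksi): end bolts L_c = 2.3125 − 1.25/2 = 1.6875, R_n = min(1.2×1.6875×0.5×70, 2.4×1.125×0.5×70) = 70.875 kips/bolt; interior L_c = 3.125 − 1.25 = 1.875, R_n = 78.75 kips/bolt. φR_n = 0.75 × (2×70.875 + 6×78.75) = 460.7 kips.
Tension rupture (net): A_n = (11.375 − 2×1.3125)×0.5 = 4.375 in² (U = 1.0, A_e = A_n). φR_n = 0.75 × 70 × 4.375 = 229.7 kips.
Block shear: shear path 2×[2.3125+3×3.125] = 2×11.6875 in, A_gv = 11.688, A_nv = 2×(11.6875 − 3.5×1.3125)×0.5 = 7.0938 in²; tension across gage: (4.4375 − 1×1.3125)×0.5 = 1.5625 in². R_n = min(0.6×70×7.0938, 0.6×50×11.688) + 1.0×70×1.5625 = min(297.94, 350.64) + 109.38 = 407.32 kips. φR_n = 0.75 × 407.32 = 305.5 kips.
Governing: min(405.6, 460.7, 229.7, 305.5) = 229.7 kips → net-section rupture.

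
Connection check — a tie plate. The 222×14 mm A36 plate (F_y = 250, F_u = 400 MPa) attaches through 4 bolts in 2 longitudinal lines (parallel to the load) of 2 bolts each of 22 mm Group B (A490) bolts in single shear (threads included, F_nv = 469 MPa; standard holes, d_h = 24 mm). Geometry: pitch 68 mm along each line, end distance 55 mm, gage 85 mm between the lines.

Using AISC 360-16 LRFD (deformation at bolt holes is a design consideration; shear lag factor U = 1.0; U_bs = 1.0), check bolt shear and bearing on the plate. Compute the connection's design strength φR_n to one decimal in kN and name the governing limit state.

Bolt shear: A_b = π(22)²/4 = 380.13 mm². φR_n = 0.75 × 469 × 380.13 × 4 × 1 = 534.8 kN.
Bearing (14 mm plate, F_u = 400 MPa): end bolts L_c = 55 − 24/2 = 43, R_n = min(1.2×43×14×400, 2.4×22×14×400) = 288.96 kN/bolt; interior L_c = 68 − 24 = 44, R_n = 295.68 kN/bolt. φR_n = 0.75 × (2×288.96 + 2×295.68) = 877.0 kN.
Governing: min(534.8, 877.0) = 534.8 kN → bolt shear.

534.8 kN (bolt shear governs)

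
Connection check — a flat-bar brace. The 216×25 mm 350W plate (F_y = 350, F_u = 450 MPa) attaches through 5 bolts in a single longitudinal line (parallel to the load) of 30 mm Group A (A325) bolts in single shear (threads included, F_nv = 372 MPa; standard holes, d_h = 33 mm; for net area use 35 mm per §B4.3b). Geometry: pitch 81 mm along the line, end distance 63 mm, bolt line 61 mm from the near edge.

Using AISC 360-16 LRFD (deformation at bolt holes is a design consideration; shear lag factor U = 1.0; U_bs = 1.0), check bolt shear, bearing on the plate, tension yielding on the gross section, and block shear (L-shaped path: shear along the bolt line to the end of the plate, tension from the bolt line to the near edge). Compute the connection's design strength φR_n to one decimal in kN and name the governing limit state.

986.1 kN (bolt shear governs)

Bolt shear: A_b = π(30)²/4 = 706.86 mm². φR_n = 0.75 × 372 × 706.86 × 5 × 1 = 986.1 kN.
Bearing (25 mm plate, F_u = 450 MPa): end bolts L_c = 63 − 33/2 = 46.5, R_n = min(1.2×46.5×25×450, 2.4×30×25×450) = 627.75 kN/bolt; interior L_c = 81 − 33 = 48, R_n = 648 kN/bolt. φR_n = 0.75 × (1×627.75 + 4×648) = 2414.8 kN.
Tension yield (gross): A_g = 216×25 = 5400 mm². φR_n = 0.90 × 350 × 5400 = 1701.0 kN.
Block shear: shear path 1×[63+4×81] = 1×387 mm, A_gv = 9675, A_nv = 1×(387 − 4.5×35)×25 = 5737.5 mm²; tension to near edge: (61 − 0.5×35)×25 = 1087.5 mm². R_n = min(0.6×450×5737.5, 0.6×350×9675) + 1.0×450×1087.5 = min(1549.1, 2031.8) + 489.38 = 2038.5 kN. φR_n = 0.75 × 2038.5 = 1528.9 kN.
Governing: min(986.1, 2414.8, 1701.0, 1528.9) = 986.1 kN → bolt shear.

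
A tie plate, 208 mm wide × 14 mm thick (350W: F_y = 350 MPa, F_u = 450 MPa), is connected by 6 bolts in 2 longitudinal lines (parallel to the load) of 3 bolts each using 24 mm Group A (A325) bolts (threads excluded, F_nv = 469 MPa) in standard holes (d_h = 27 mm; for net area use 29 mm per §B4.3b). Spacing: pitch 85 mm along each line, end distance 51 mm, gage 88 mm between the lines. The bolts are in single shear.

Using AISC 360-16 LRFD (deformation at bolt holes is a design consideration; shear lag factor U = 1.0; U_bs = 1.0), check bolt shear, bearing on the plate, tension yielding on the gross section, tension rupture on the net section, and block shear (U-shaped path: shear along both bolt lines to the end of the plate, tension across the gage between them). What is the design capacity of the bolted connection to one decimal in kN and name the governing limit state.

Bolt shear: A_b = π(24)²/4 = 452.39 mm². φR_n = 0.75 × 469 × 452.39 × 6 × 1 = 954.8 kN.
Bearing (14 mm plate, F_u = 450 MPa): end bolts L_c = 51 − 27/2 = 37.5, R_n = min(1.2×37.5×14×450, 2.4×24×14×450) = 283.5 kN/bolt; interior L_c = 85 − 27 = 58, R_n = 362.88 kN/bolt. φR_n = 0.75 × (2×283.5 + 4×362.88) = 1513.9 kN.
Tension yield (gross): A_g = 208×14 = 2912 mm². φR_n = 0.90 × 350 × 2912 = 917.3 kN.
Tension rupture (net): A_n = (208 − 2×29)×14 = 2100 mm² (U = 1.0, A_e = A_n). φR_n = 0.75 × 450 × 2100 = 708.8 kN.
Block shear: shear path 2×[51+2×85] = 2×221 mm, A_gv = 6188, A_nv = 2×(221 − 2.5×29)×14 = 4158 mm²; tension across gage: (88 − 1×29)×14 = 826 mm². R_n = min(0.6×450×4158, 0.6×350×6188) + 1.0×450×826 = min(1122.7, 1299.5) + 371.7 = 1494.4 kN. φR_n = 0.75 × 1494.4 = 1120.8 kN.
Governing: min(954.8, 1513.9, 917.3, 708.8, 1120.8) = 708.8 kN → net-section rupture.

708.8 kN (net-section rupture governs)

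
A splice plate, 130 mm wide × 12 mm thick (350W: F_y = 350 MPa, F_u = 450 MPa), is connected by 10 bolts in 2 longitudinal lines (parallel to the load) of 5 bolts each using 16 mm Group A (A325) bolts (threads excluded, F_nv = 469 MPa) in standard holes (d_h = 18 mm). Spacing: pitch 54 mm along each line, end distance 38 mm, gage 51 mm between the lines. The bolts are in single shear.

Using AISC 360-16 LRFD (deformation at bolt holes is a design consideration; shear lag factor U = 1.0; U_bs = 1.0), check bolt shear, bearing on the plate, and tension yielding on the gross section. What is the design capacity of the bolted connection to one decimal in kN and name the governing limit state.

Bolt shear: A_b = π(16)²/4 = 201.06 mm². φR_n = 0.75 × 469 × 201.06 × 10 × 1 = 707.2 kN.
Bearing (12 mm plate, F_u = 450 MPa): end bolts L_c = 38 − 18/2 = 29, R_n = min(1.2×29×12×450, 2.4×16×12×450) = 187.92 kN/bolt; interior L_c = 54 − 18 = 36, R_n = 207.36 kN/bolt. φR_n = 0.75 × (2×187.92 + 8×207.36) = 1526.0 kN.
Tension yield (gross): A_g = 130×12 = 1560 mm². φR_n = 0.90 × 350 × 1560 = 491.4 kN.
Governing: min(707.2, 1526.0, 491.4) = 491.4 kN → gross-section yield.

491.4 kN (gross-section yield governs)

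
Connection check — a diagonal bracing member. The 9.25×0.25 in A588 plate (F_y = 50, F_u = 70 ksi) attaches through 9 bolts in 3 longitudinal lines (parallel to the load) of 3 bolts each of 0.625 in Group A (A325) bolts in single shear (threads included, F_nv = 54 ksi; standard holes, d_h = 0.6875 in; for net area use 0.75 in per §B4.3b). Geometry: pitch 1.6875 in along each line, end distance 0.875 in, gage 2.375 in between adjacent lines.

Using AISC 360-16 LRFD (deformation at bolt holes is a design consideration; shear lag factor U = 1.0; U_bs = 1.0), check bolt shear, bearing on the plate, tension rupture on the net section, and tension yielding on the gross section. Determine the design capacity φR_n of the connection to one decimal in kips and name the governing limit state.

Bolt shear: A_b = π(0.625)²/4 = 0.3068 in². φR_n = 0.75 × 54 × 0.3068 × 9 × 1 = 111.8 kips.
Bearing (0.25 in plate, F_u = 70 ksi): end bolts L_c = 0.875 − 0.6875/2 = 0.53125, R_n = min(1.2×0.53125×0.25×70, 2.4×0.625×0.25×70) = 11.156 kips/bolt; interior L_c = 1.6875 − 0.6875 = 1, R_n = 21 kips/bolt. φR_n = 0.75 × (3×11.156 + 6×21) = 119.6 kips.
Tension rupture (net): A_n = (9.25 − 3×0.75)×0.25 = 1.75 in² (U = 1.0, A_e = A_n). φR_n = 0.75 × 70 × 1.75 = 91.9 kips.
Tension yield (gross): A_g = 9.25×0.25 = 2.3125 in². φR_n = 0.90 × 50 × 2.3125 = 104.1 kips.
Governing: min(111.8, 119.6, 91.9, 104.1) = 91.9 kips → net-section rupture.

91.9 kips (net-section rupture governs)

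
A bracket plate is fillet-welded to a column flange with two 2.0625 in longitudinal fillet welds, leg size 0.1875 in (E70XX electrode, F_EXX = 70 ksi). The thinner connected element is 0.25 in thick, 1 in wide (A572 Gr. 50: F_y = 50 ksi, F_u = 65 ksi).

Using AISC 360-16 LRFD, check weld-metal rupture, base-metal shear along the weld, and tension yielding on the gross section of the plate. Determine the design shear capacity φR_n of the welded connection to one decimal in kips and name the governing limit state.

Weld metal: throat = 0.707×0.1875 = 0.13256 in, L = 2×2.0625 = 4.125 in. φR_n = 0.75 × 0.6 × 70 × 0.13256 × 4.125 = 17.2 kips.
Base metal shear (0.25 in plate): yield φR_n = 1.0×0.6×50×0.25×4.125 = 30.9 kips; rupture φR_n = 0.75×0.6×65×0.25×4.125 = 30.2 kips; take 30.2 kips (rupture).
Tension yield (gross): A_g = 1×0.25 = 0.25 in². φR_n = 0.90 × 50 × 0.25 = 11.3 kips.
Governing: min(17.2, 30.2, 11.3) = 11.3 kips → gross-section yield.

11.3 kips (gross-section yield governs)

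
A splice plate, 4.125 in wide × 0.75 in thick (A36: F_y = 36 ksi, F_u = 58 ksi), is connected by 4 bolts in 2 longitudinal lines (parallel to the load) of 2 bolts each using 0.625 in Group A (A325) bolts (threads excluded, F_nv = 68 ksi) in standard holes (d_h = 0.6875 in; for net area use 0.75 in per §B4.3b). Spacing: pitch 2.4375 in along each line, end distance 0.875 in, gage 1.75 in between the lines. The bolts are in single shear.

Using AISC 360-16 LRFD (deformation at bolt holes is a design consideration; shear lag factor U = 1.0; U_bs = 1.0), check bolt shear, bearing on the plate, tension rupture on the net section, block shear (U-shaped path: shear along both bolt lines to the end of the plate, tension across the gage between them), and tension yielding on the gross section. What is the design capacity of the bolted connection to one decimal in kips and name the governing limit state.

62.6 kips (bolt shear governs)

Bolt shear: A_b = π(0.625)²/4 = 0.3068 in². φR_n = 0.75 × 68 × 0.3068 × 4 × 1 = 62.6 kips.
Bearing (0.75 in plate, F_u = 58 ksi): end bolts L_c = 0.875 − 0.6875/2 = 0.53125, R_n = min(1.2×0.53125×0.75×58, 2.4×0.625×0.75×58) = 27.731 kips/bolt; interior L_c = 2.4375 − 0.6875 = 1.75, R_n = 65.25 kips/bolt. φR_n = 0.75 × (2×27.731 + 2×65.25) = 139.5 kips.
Tension rupture (net): A_n = (4.125 − 2×0.75)×0.75 = 1.9688 in² (U = 1.0, A_e = A_n). φR_n = 0.75 × 58 × 1.9688 = 85.6 kips.
Block shear: shear path 2×[0.875+1×2.4375] = 2×3.3125 in, A_gv = 4.9688, A_nv = 2×(3.3125 − 1.5×0.75)×0.75 = 3.2813 in²; tension across gage: (1.75 − 1×0.75)×0.75 = 0.75 in². R_n = min(0.6×58×3.2813, 0.6×36×4.9688) + 1.0×58×0.75 = min(114.19, 107.33) + 43.5 = 150.83 kips. φR_n = 0.75 × 150.83 = 113.1 kips.
Tension yield (gross): A_g = 4.125×0.75 = 3.0938 in². φR_n = 0.90 × 36 × 3.0938 = 100.2 kips.
Governing: min(62.6, 139.5, 85.6, 113.1, 100.2) = 62.6 kips → bolt shear.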